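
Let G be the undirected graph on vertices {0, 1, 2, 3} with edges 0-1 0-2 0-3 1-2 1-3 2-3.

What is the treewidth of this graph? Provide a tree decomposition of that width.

Treewidth 3.
One such decomposition:
Bags: B1 = {0, 1, 2, 3}
Tree: (single bag)

A single bag containing all 4 vertices is trivially a valid decomposition of width 3. On the other hand G contains the 4-clique {0, 1, 2, 3}. A clique must lie in a single bag of any decomposition, so no decomposition can have width below 3. The upper and lower bounds meet at 3, so that is the treewidth.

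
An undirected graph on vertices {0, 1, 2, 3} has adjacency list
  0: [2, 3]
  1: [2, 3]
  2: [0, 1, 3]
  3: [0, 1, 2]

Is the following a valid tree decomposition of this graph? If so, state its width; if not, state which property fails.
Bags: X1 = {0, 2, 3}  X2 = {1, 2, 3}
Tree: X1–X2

Checking the three conditions: (i) the bags cover all of {0, 1, 2, 3}; (ii) for each edge, some bag contains both endpoints; (iii) the bags containing any fixed vertex form a subtree. All hold, so the decomposition is valid with width 3 − 1 = 2.

Yes; width 2.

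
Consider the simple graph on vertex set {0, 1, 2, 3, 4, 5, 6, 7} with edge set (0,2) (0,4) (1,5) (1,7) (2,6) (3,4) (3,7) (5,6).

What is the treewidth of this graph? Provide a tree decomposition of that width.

Every bag has size at most 3, so the width is 3 − 1 = 2 and tw(G) ≤ 2. Since 4–3–7–1–5–6–2–0–4 is a cycle in G, G is not acyclic. Forests are exactly the graphs of treewidth ≤ 1, so tw(G) ≥ 2. The upper and lower bounds meet at 2, so that is the treewidth.

Treewidth 2.
Bags: B1 = {3, 4, 7}  B2 = {1, 4, 7}  B3 = {1, 4, 5}  B4 = {4, 5, 6}  B5 = {2, 4, 6}  B6 = {0, 2, 4}
Tree: B1–B2, B2–B3, B3–B4, B4–B5, B5–B6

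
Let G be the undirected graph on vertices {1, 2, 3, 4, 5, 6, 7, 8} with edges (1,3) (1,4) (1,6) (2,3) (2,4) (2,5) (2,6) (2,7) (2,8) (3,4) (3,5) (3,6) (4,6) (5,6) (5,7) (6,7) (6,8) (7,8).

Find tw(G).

3

A width-3 tree decomposition is:
Bags: B1 = {2, 3, 5, 6}  B2 = {2, 5, 6, 7}  B3 = {2, 3, 4, 6}  B4 = {2, 6, 7, 8}  B5 = {1, 3, 4, 6}
Tree: B1–B2, B1–B3, B2–B4, B3–B5
Each bag holds 4 vertices, so the decomposition has width 3, which upper-bounds the treewidth. For the lower bound, the 4 vertices {1, 3, 4, 6} are pairwise adjacent, and any tree decomposition puts a clique entirely inside one bag — forcing width ≥ 3. Therefore the treewidth is 3.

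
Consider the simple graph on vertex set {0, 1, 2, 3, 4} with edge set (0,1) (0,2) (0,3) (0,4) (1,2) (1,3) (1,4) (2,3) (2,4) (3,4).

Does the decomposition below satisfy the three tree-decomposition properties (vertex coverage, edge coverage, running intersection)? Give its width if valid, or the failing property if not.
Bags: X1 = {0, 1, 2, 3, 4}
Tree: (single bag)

Yes; width 4.

Checking the three conditions: (i) the bags cover all of {0, 1, 2, 3, 4}; (ii) for each edge, some bag contains both endpoints; (iii) the bags containing any fixed vertex form a subtree. All hold, so the decomposition is valid with width 5 − 1 = 4.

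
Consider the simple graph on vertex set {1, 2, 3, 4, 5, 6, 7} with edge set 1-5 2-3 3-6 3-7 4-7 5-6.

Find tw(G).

1

A width-1 tree decomposition is:
Bags: B1 = {3, 6}  B2 = {3, 7}  B3 = {2, 3}  B4 = {5, 6}  B5 = {4, 7}  B6 = {1, 5}
Tree: B1–B2, B2–B3, B1–B4, B2–B5, B4–B6
Each bag holds 2 vertices, so the decomposition has width 1, which upper-bounds the treewidth. Since G has at least one edge (e.g. 6–3), it is not an edgeless graph, so tw(G) ≥ 1. Combining the bounds, tw(G) = 1.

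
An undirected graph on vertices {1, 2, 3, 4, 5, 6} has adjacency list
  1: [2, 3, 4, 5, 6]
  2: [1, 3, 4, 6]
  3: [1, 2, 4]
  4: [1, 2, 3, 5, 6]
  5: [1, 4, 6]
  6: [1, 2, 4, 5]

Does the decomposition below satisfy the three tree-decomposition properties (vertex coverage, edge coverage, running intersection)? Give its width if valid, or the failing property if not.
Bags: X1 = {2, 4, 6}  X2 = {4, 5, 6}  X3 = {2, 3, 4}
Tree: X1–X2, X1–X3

A tree decomposition must satisfy three properties: every vertex lies in some bag; for every edge, both endpoints lie together in some bag; and for every vertex, the bags containing it form a connected subtree. Here vertex 1 appears in no bag, so the decomposition is invalid.

No — vertex 1 appears in no bag.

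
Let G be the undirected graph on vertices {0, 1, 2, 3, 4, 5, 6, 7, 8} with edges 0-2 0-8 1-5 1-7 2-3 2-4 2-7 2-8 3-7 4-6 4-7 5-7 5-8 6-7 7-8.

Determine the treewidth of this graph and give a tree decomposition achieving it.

Every bag has size at most 3, so the width is 3 − 1 = 2 and tw(G) ≤ 2. For the lower bound, the 3 vertices {0, 2, 8} are pairwise adjacent, and any tree decomposition puts a clique entirely inside one bag — forcing width ≥ 2. Combining the bounds, tw(G) = 2.

Treewidth 2.
One optimal decomposition is:
Bags: B1 = {2, 4, 7}  B2 = {2, 3, 7}  B3 = {4, 6, 7}  B4 = {2, 7, 8}  B5 = {0, 2, 8}  B6 = {5, 7, 8}  B7 = {1, 5, 7}
Tree: B1–B2, B1–B3, B2–B4, B4–B5, B4–B6, B6–B7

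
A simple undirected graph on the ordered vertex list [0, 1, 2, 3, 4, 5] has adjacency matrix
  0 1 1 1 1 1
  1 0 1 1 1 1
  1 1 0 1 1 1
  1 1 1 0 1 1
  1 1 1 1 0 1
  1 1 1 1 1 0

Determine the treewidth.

5

A width-5 tree decomposition is:
Bags: B1 = {0, 1, 2, 3, 4, 5}
Tree: (single bag)
A single bag containing all 6 vertices is trivially a valid decomposition of width 5. Conversely, {0, 1, 2, 3, 4, 5} is a clique of size 6, and the vertices of any clique must share a bag in every tree decomposition; so some bag has ≥ 6 vertices and tw(G) ≥ 5. Therefore the treewidth is 5.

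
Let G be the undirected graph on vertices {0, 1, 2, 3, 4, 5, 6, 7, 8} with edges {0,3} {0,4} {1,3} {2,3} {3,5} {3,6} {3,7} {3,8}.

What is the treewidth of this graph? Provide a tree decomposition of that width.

Every bag has size at most 2, so the width is 2 − 1 = 1 and tw(G) ≤ 1. Any graph with an edge has treewidth ≥ 1, and G has the edge 3–5. Hence tw(G) = 1 exactly.

Treewidth 1.
One optimal decomposition is:
Bags: B1 = {3, 5}  B2 = {3, 6}  B3 = {2, 3}  B4 = {0, 3}  B5 = {1, 3}  B6 = {0, 4}  B7 = {3, 7}  B8 = {3, 8}
Tree: B1–B2, B1–B3, B1–B4, B2–B5, B4–B6, B4–B7, B1–B8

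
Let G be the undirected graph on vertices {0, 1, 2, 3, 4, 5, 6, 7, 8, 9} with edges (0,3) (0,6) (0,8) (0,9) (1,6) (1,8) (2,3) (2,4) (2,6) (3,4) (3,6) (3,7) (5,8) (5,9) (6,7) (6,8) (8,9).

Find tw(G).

2

A width-2 tree decomposition is:
Bags: B1 = {3, 6, 7}  B2 = {0, 3, 6}  B3 = {0, 6, 8}  B4 = {2, 3, 6}  B5 = {0, 8, 9}  B6 = {5, 8, 9}  B7 = {1, 6, 8}  B8 = {2, 3, 4}
Tree: B1–B2, B2–B3, B1–B4, B3–B5, B5–B6, B3–B7, B4–B8
Each bag holds 3 vertices, so the decomposition has width 2, which upper-bounds the treewidth. Conversely, {0, 8, 9} is a clique of size 3, and the vertices of any clique must share a bag in every tree decomposition; so some bag has ≥ 3 vertices and tw(G) ≥ 2. Combining the bounds, tw(G) = 2.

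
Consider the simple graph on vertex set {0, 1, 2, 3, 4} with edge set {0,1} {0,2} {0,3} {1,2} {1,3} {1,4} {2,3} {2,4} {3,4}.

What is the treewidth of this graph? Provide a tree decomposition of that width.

Treewidth 3.
Bags: B1 = {0, 1, 2, 3}  B2 = {1, 2, 3, 4}
Tree: B1–B2

Every bag has size at most 4, so the width is 4 − 1 = 3 and tw(G) ≤ 3. Conversely, {0, 1, 2, 3} is a clique of size 4, and the vertices of any clique must share a bag in every tree decomposition; so some bag has ≥ 4 vertices and tw(G) ≥ 3. Hence tw(G) = 3 exactly.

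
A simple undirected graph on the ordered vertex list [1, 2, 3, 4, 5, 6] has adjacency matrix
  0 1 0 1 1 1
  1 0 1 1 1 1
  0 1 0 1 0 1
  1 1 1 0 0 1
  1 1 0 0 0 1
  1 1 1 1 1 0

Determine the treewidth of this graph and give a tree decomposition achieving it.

Treewidth 3.
Bags: B1 = {1, 2, 4, 6}  B2 = {2, 3, 4, 6}  B3 = {1, 2, 5, 6}
Tree: B1–B2, B1–B3

Each bag holds 4 vertices, so the decomposition has width 3, which upper-bounds the treewidth. For the lower bound, the 4 vertices {1, 2, 4, 6} are pairwise adjacent, and any tree decomposition puts a clique entirely inside one bag — forcing width ≥ 3. Combining the bounds, tw(G) = 3.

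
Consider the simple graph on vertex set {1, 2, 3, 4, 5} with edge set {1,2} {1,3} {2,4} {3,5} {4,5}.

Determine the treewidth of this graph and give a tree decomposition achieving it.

The largest bag has 3 vertices, giving width 2; this decomposition certifies tw(G) ≤ 2. The edges 5–3–1–2–4–5 form a cycle, so G is not a tree and its treewidth is at least 2. Hence tw(G) = 2 exactly.

Treewidth 2.
Bags: B1 = {1, 3, 5}  B2 = {1, 2, 5}  B3 = {2, 4, 5}
Tree: B1–B2, B2–B3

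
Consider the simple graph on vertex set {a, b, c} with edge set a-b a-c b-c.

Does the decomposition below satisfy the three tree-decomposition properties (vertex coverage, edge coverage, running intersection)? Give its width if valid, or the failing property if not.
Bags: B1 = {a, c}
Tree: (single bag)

A tree decomposition must satisfy three properties: every vertex lies in some bag; for every edge, both endpoints lie together in some bag; and for every vertex, the bags containing it form a connected subtree. Here vertex b appears in no bag, so the decomposition is invalid.

No — vertex b appears in no bag.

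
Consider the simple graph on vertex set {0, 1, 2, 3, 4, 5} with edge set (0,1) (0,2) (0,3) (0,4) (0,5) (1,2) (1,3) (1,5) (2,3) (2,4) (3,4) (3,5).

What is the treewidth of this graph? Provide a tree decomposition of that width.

Treewidth 3.
One such decomposition:
Bags: B1 = {0, 1, 2, 3}  B2 = {0, 1, 3, 5}  B3 = {0, 2, 3, 4}
Tree: B1–B2, B1–B3

Every bag has size at most 4, so the width is 4 − 1 = 3 and tw(G) ≤ 3. Conversely, {0, 1, 2, 3} is a clique of size 4, and the vertices of any clique must share a bag in every tree decomposition; so some bag has ≥ 4 vertices and tw(G) ≥ 3. Hence tw(G) = 3 exactly.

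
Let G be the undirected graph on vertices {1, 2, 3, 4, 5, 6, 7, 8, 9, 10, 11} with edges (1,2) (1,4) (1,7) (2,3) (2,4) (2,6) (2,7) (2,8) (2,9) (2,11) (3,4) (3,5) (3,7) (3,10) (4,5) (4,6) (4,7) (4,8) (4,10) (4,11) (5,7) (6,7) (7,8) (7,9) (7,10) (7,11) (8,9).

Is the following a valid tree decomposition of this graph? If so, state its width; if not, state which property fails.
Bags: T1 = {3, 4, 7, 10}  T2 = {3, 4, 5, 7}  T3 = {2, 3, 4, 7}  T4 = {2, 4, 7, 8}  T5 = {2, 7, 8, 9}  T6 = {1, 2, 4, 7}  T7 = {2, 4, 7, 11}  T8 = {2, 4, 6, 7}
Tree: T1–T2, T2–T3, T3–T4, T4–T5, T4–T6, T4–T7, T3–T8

Checking the three conditions: (i) the bags cover all of {1, 2, 3, 4, 5, 6, 7, 8, 9, 10, 11}; (ii) for each edge, some bag contains both endpoints; (iii) the bags containing any fixed vertex form a subtree. All hold, so the decomposition is valid with width 4 − 1 = 3.

Yes; width 3.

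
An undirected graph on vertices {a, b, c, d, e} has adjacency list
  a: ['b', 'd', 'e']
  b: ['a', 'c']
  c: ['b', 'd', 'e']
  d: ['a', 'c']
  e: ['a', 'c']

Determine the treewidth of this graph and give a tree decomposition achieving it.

Treewidth 2.
One optimal decomposition is:
Bags: B1 = {a, b, c}  B2 = {a, c, d}  B3 = {a, c, e}
Tree: B1–B2, B2–B3

The largest bag has 3 vertices, giving width 2; this decomposition certifies tw(G) ≤ 2. For the lower bound, G contains the cycle c–b–a–d–c, so G is not a forest; only forests have treewidth ≤ 1, hence tw(G) ≥ 2. Combining the bounds, tw(G) = 2.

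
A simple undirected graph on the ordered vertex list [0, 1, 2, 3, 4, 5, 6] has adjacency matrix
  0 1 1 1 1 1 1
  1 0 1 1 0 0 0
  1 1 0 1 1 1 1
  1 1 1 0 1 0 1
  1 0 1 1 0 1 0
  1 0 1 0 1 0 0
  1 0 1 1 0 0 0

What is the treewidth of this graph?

A width-3 tree decomposition is:
Bags: B1 = {0, 2, 3, 4}  B2 = {0, 2, 4, 5}  B3 = {0, 1, 2, 3}  B4 = {0, 2, 3, 6}
Tree: B1–B2, B1–B3, B1–B4
Each bag holds 4 vertices, so the decomposition has width 3, which upper-bounds the treewidth. For the lower bound, the 4 vertices {0, 1, 2, 3} are pairwise adjacent, and any tree decomposition puts a clique entirely inside one bag — forcing width ≥ 3. The upper and lower bounds meet at 3, so that is the treewidth.

3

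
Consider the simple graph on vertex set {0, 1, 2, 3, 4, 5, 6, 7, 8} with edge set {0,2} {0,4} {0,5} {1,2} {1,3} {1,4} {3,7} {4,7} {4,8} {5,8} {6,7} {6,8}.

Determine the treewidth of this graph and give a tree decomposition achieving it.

The largest bag has 4 vertices, giving width 3; this decomposition certifies tw(G) ≤ 3. For the lower bound: the 4 vertex sets {5,6,8}, {7}, {4}, {0,1,2,3} are disjoint, each induces a connected subgraph, and every pair is joined by at least one edge of G. Contracting each set to a single vertex therefore yields K_{4} as a minor, and since treewidth is minor-monotone, tw(G) ≥ tw(K_{4}) = 3. The upper and lower bounds meet at 3, so that is the treewidth.

Treewidth 3.
Bags: B1 = {5, 6, 7, 8}  B2 = {4, 5, 7, 8}  B3 = {0, 4, 5, 7}  B4 = {0, 3, 4, 7}  B5 = {0, 1, 3, 4}  B6 = {0, 1, 2, 3}
Tree: B1–B2, B2–B3, B3–B4, B4–B5, B5–B6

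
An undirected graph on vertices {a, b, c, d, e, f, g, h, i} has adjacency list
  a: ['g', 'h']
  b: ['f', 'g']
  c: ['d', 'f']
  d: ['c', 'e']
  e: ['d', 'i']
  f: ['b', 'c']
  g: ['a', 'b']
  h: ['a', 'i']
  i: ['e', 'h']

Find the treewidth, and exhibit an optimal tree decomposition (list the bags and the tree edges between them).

Treewidth 2.
Bags: B1 = {d, e, i}  B2 = {c, d, i}  B3 = {c, f, i}  B4 = {b, f, i}  B5 = {b, g, i}  B6 = {a, g, i}  B7 = {a, h, i}
Tree: B1–B2, B2–B3, B3–B4, B4–B5, B5–B6, B6–B7

The largest bag has 3 vertices, giving width 2; this decomposition certifies tw(G) ≤ 2. Since i–e–d–c–f–b–g–a–h–i is a cycle in G, G is not acyclic. Forests are exactly the graphs of treewidth ≤ 1, so tw(G) ≥ 2. The upper and lower bounds meet at 2, so that is the treewidth.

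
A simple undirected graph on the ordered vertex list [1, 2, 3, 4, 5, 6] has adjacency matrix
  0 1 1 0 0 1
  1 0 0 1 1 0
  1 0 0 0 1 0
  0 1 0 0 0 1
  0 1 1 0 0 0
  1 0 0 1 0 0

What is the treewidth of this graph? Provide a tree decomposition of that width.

Treewidth 2.
One such decomposition:
Bags: B1 = {1, 4, 6}  B2 = {1, 2, 4}  B3 = {1, 2, 3}  B4 = {2, 3, 5}
Tree: B1–B2, B2–B3, B3–B4

Every bag has size at most 3, so the width is 3 − 1 = 2 and tw(G) ≤ 2. For the lower bound, G contains the cycle 6–4–2–1–6, so G is not a forest; only forests have treewidth ≤ 1, hence tw(G) ≥ 2. Combining the bounds, tw(G) = 2.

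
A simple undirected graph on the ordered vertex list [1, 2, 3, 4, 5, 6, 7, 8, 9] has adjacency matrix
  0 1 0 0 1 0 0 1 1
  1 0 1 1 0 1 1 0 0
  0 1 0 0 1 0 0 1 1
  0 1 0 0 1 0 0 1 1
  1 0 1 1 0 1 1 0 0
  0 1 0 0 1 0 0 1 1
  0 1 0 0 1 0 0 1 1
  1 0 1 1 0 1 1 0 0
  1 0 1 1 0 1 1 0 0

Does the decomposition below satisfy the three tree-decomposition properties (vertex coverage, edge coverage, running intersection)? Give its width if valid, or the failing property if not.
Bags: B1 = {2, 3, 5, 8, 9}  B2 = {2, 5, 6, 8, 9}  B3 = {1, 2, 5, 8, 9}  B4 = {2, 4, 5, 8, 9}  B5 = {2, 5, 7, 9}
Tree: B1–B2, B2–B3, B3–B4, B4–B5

No — edge (8,7) lies in no bag.

A tree decomposition must satisfy three properties: every vertex lies in some bag; for every edge, both endpoints lie together in some bag; and for every vertex, the bags containing it form a connected subtree. Here edge (8,7) lies in no bag, so the decomposition is invalid.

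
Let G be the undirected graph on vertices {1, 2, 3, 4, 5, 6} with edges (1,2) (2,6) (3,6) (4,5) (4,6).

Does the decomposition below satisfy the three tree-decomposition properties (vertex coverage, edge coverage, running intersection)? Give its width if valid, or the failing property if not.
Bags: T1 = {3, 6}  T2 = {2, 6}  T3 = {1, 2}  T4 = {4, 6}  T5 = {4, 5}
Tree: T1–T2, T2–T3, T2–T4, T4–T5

Checking the three conditions: (i) the bags cover all of {1, 2, 3, 4, 5, 6}; (ii) for each edge, some bag contains both endpoints; (iii) the bags containing any fixed vertex form a subtree. All hold, so the decomposition is valid with width 2 − 1 = 1.

Yes; width 1.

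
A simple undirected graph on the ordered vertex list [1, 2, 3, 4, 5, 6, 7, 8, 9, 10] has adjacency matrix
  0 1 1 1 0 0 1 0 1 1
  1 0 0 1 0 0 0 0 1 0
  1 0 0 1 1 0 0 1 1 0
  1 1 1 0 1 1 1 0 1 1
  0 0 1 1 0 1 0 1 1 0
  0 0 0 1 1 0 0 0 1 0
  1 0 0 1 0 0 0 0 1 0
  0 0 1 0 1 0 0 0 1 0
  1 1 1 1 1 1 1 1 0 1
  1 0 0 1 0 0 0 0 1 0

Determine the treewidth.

A width-3 tree decomposition is:
Bags: B1 = {1, 4, 7, 9}  B2 = {1, 3, 4, 9}  B3 = {3, 4, 5, 9}  B4 = {3, 5, 8, 9}  B5 = {4, 5, 6, 9}  B6 = {1, 2, 4, 9}  B7 = {1, 4, 9, 10}
Tree: B1–B2, B2–B3, B3–B4, B3–B5, B1–B6, B6–B7
The largest bag has 4 vertices, giving width 3; this decomposition certifies tw(G) ≤ 3. Conversely, {3, 5, 8, 9} is a clique of size 4, and the vertices of any clique must share a bag in every tree decomposition; so some bag has ≥ 4 vertices and tw(G) ≥ 3. Therefore the treewidth is 3.

3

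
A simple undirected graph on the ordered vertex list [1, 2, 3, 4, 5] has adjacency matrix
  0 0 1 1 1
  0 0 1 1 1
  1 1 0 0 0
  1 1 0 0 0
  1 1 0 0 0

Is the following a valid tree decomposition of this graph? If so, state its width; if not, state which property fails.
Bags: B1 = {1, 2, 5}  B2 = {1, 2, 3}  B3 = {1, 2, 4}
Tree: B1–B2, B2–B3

Yes; width 2.

Every vertex of G appears in some bag (union = {1, 2, 3, 4, 5}); every edge is covered by a bag; and for each vertex v the set of bags containing v is connected in the bag tree. The decomposition is therefore valid. The largest bag has 3 vertices, so the width is 2.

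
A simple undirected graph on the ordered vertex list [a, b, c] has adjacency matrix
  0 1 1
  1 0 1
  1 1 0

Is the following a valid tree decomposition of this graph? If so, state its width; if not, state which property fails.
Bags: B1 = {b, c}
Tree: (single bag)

No — vertex a appears in no bag.

A tree decomposition must satisfy three properties: every vertex lies in some bag; for every edge, both endpoints lie together in some bag; and for every vertex, the bags containing it form a connected subtree. Here vertex a appears in no bag, so the decomposition is invalid.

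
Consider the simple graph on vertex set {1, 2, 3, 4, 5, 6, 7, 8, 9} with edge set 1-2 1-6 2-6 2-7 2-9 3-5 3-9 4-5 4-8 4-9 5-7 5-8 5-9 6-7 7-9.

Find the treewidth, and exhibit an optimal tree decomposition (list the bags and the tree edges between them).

Each bag holds 3 vertices, so the decomposition has width 2, which upper-bounds the treewidth. For the lower bound, the 3 vertices {1, 2, 6} are pairwise adjacent, and any tree decomposition puts a clique entirely inside one bag — forcing width ≥ 2. The upper and lower bounds meet at 2, so that is the treewidth.

Treewidth 2.
One such decomposition:
Bags: B1 = {5, 7, 9}  B2 = {4, 5, 9}  B3 = {2, 7, 9}  B4 = {3, 5, 9}  B5 = {2, 6, 7}  B6 = {1, 2, 6}  B7 = {4, 5, 8}
Tree: B1–B2, B1–B3, B1–B4, B3–B5, B5–B6, B2–B7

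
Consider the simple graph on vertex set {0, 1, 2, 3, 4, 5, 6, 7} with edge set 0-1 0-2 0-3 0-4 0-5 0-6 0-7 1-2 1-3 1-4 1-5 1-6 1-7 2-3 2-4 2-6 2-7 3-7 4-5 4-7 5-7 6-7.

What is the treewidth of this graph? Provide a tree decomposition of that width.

Each bag holds 5 vertices, so the decomposition has width 4, which upper-bounds the treewidth. Conversely, {0, 1, 2, 3, 7} is a clique of size 5, and the vertices of any clique must share a bag in every tree decomposition; so some bag has ≥ 5 vertices and tw(G) ≥ 4. Combining the bounds, tw(G) = 4.

Treewidth 4.
One such decomposition:
Bags: B1 = {0, 1, 2, 3, 7}  B2 = {0, 1, 2, 6, 7}  B3 = {0, 1, 2, 4, 7}  B4 = {0, 1, 4, 5, 7}
Tree: B1–B2, B2–B3, B3–B4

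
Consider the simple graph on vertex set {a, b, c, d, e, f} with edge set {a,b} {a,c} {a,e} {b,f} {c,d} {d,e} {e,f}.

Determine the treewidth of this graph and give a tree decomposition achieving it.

The largest bag has 3 vertices, giving width 2; this decomposition certifies tw(G) ≤ 2. Since f–b–a–e–f is a cycle in G, G is not acyclic. Forests are exactly the graphs of treewidth ≤ 1, so tw(G) ≥ 2. Therefore the treewidth is 2.

Treewidth 2.
One optimal decomposition is:
Bags: B1 = {b, e, f}  B2 = {a, b, e}  B3 = {a, d, e}  B4 = {a, c, d}
Tree: B1–B2, B2–B3, B3–B4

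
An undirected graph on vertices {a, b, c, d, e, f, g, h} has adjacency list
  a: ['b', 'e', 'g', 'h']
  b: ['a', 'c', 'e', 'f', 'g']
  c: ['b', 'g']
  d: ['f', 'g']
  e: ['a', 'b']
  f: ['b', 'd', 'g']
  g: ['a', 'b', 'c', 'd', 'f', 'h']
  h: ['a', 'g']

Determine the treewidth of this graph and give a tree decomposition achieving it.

Every bag has size at most 3, so the width is 3 − 1 = 2 and tw(G) ≤ 2. For the lower bound, the 3 vertices {d, f, g} are pairwise adjacent, and any tree decomposition puts a clique entirely inside one bag — forcing width ≥ 2. Hence tw(G) = 2 exactly.

Treewidth 2.
One optimal decomposition is:
Bags: B1 = {a, b, e}  B2 = {a, b, g}  B3 = {b, f, g}  B4 = {a, g, h}  B5 = {b, c, g}  B6 = {d, f, g}
Tree: B1–B2, B2–B3, B2–B4, B3–B5, B3–B6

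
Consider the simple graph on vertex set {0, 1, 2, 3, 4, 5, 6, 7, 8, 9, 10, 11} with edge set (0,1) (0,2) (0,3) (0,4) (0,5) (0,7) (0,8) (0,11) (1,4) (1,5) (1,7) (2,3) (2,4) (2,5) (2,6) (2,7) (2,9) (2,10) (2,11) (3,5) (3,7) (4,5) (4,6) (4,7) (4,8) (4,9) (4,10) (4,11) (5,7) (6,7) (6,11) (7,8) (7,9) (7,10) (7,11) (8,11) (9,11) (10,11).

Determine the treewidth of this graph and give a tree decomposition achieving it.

Treewidth 4.
One optimal decomposition is:
Bags: B1 = {0, 2, 4, 5, 7}  B2 = {0, 2, 4, 7, 11}  B3 = {0, 2, 3, 5, 7}  B4 = {2, 4, 7, 10, 11}  B5 = {0, 4, 7, 8, 11}  B6 = {2, 4, 7, 9, 11}  B7 = {2, 4, 6, 7, 11}  B8 = {0, 1, 4, 5, 7}
Tree: B1–B2, B1–B3, B2–B4, B2–B5, B4–B6, B6–B7, B1–B8

The largest bag has 5 vertices, giving width 4; this decomposition certifies tw(G) ≤ 4. On the other hand G contains the 5-clique {0, 2, 3, 5, 7}. A clique must lie in a single bag of any decomposition, so no decomposition can have width below 4. The upper and lower bounds meet at 4, so that is the treewidth.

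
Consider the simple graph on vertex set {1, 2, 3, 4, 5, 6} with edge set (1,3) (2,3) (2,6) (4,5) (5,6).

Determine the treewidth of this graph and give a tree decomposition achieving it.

Treewidth 1.
Bags: B1 = {4, 5}  B2 = {5, 6}  B3 = {2, 6}  B4 = {2, 3}  B5 = {1, 3}
Tree: B1–B2, B2–B3, B3–B4, B4–B5

The largest bag has 2 vertices, giving width 1; this decomposition certifies tw(G) ≤ 1. G has an edge, so its treewidth is at least 1. Combining the bounds, tw(G) = 1.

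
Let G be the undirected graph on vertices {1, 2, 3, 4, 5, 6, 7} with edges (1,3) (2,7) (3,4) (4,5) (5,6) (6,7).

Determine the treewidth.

A width-1 tree decomposition is:
Bags: B1 = {1, 3}  B2 = {3, 4}  B3 = {4, 5}  B4 = {5, 6}  B5 = {6, 7}  B6 = {2, 7}
Tree: B1–B2, B2–B3, B3–B4, B4–B5, B5–B6
Every bag has size at most 2, so the width is 2 − 1 = 1 and tw(G) ≤ 1. Any graph with an edge has treewidth ≥ 1, and G has the edge 1–3. Combining the bounds, tw(G) = 1.

1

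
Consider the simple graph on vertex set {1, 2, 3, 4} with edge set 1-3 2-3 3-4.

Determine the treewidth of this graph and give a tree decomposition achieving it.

Every bag has size at most 2, so the width is 2 − 1 = 1 and tw(G) ≤ 1. G has an edge, so its treewidth is at least 1. Hence tw(G) = 1 exactly.

Treewidth 1.
One such decomposition:
Bags: B1 = {3, 4}  B2 = {1, 3}  B3 = {2, 3}
Tree: B1–B2, B2–B3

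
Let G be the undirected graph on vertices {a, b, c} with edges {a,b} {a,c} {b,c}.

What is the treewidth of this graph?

2

A width-2 tree decomposition is:
Bags: B1 = {a, b, c}
Tree: (single bag)
A single bag containing all 3 vertices is trivially a valid decomposition of width 2. On the other hand G contains the 3-clique {a, b, c}. A clique must lie in a single bag of any decomposition, so no decomposition can have width below 2. Therefore the treewidth is 2.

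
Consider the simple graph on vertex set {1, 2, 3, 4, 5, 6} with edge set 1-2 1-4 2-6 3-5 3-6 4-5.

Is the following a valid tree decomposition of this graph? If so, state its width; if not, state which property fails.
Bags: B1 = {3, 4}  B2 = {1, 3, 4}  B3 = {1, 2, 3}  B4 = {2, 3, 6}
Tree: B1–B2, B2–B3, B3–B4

A tree decomposition must satisfy three properties: every vertex lies in some bag; for every edge, both endpoints lie together in some bag; and for every vertex, the bags containing it form a connected subtree. Here vertex 5 appears in no bag, so the decomposition is invalid.

No — vertex 5 appears in no bag.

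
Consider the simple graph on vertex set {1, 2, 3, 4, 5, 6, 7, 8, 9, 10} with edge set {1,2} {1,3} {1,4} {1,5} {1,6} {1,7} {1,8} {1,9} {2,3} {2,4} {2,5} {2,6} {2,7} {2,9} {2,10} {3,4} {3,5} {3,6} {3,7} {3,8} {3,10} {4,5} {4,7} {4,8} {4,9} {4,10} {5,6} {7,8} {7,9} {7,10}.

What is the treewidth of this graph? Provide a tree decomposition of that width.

Every bag has size at most 5, so the width is 5 − 1 = 4 and tw(G) ≤ 4. On the other hand G contains the 5-clique {1, 3, 4, 7, 8}. A clique must lie in a single bag of any decomposition, so no decomposition can have width below 4. The upper and lower bounds meet at 4, so that is the treewidth.

Treewidth 4.
One such decomposition:
Bags: B1 = {1, 2, 3, 4, 7}  B2 = {1, 2, 4, 7, 9}  B3 = {1, 3, 4, 7, 8}  B4 = {2, 3, 4, 7, 10}  B5 = {1, 2, 3, 4, 5}  B6 = {1, 2, 3, 5, 6}
Tree: B1–B2, B1–B3, B1–B4, B1–B5, B5–B6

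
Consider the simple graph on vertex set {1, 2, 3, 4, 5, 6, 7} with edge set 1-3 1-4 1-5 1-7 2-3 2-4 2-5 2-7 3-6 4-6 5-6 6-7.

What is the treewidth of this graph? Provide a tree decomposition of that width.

The largest bag has 4 vertices, giving width 3; this decomposition certifies tw(G) ≤ 3. For the lower bound: the 4 vertex sets {2,4}, {5,6}, {1}, {3} are disjoint, each induces a connected subgraph, and every pair is joined by at least one edge of G. Contracting each set to a single vertex therefore yields K_{4} as a minor, and since treewidth is minor-monotone, tw(G) ≥ tw(K_{4}) = 3. Therefore the treewidth is 3.

Treewidth 3.
One such decomposition:
Bags: B1 = {1, 2, 4, 6}  B2 = {1, 2, 5, 6}  B3 = {1, 2, 3, 6}  B4 = {1, 2, 6, 7}
Tree: B1–B2, B2–B3, B3–B4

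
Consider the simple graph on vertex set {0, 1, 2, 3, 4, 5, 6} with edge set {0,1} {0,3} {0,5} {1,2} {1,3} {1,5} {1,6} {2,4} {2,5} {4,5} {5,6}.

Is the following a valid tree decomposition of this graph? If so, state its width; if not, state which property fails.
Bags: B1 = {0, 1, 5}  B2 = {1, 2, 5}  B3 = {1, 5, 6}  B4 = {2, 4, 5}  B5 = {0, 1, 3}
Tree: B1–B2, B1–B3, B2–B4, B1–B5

Yes; width 2.

Every vertex of G appears in some bag (union = {0, 1, 2, 3, 4, 5, 6}); every edge is covered by a bag; and for each vertex v the set of bags containing v is connected in the bag tree. The decomposition is therefore valid. The largest bag has 3 vertices, so the width is 2.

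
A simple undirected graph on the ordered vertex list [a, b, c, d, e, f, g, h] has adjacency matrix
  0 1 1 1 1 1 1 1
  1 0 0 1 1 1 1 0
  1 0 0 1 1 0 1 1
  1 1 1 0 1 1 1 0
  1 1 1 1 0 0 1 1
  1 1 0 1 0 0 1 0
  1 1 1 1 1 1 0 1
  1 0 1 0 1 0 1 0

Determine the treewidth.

A width-4 tree decomposition is:
Bags: B1 = {a, b, d, e, g}  B2 = {a, b, d, f, g}  B3 = {a, c, d, e, g}  B4 = {a, c, e, g, h}
Tree: B1–B2, B1–B3, B3–B4
Each bag holds 5 vertices, so the decomposition has width 4, which upper-bounds the treewidth. For the lower bound, the 5 vertices {a, c, d, e, g} are pairwise adjacent, and any tree decomposition puts a clique entirely inside one bag — forcing width ≥ 4. Combining the bounds, tw(G) = 4.

4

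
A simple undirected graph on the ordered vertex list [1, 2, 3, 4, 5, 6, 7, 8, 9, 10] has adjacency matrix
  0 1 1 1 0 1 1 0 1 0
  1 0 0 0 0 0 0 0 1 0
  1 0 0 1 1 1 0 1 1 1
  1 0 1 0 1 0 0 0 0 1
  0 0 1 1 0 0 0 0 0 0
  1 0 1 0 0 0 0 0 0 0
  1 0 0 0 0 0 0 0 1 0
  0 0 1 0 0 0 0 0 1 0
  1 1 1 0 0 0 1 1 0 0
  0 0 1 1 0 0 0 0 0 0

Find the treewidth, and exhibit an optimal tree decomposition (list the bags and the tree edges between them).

Treewidth 2.
One optimal decomposition is:
Bags: B1 = {1, 3, 4}  B2 = {1, 3, 9}  B3 = {1, 3, 6}  B4 = {3, 4, 5}  B5 = {1, 2, 9}  B6 = {3, 4, 10}  B7 = {1, 7, 9}  B8 = {3, 8, 9}
Tree: B1–B2, B2–B3, B1–B4, B2–B5, B4–B6, B2–B7, B2–B8

Every bag has size at most 3, so the width is 3 − 1 = 2 and tw(G) ≤ 2. On the other hand G contains the 3-clique {1, 2, 9}. A clique must lie in a single bag of any decomposition, so no decomposition can have width below 2. The upper and lower bounds meet at 2, so that is the treewidth.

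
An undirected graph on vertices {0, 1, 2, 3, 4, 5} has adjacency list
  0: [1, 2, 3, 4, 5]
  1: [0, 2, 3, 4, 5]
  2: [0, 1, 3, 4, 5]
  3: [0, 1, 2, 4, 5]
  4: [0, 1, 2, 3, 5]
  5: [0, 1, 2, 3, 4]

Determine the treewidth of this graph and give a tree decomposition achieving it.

Treewidth 5.
One such decomposition:
Bags: B1 = {0, 1, 2, 3, 4, 5}
Tree: (single bag)

With just one bag of size 6, the width is 6 − 1 = 5, so tw(G) ≤ 5. Conversely, {0, 1, 2, 3, 4, 5} is a clique of size 6, and the vertices of any clique must share a bag in every tree decomposition; so some bag has ≥ 6 vertices and tw(G) ≥ 5. Hence tw(G) = 5 exactly.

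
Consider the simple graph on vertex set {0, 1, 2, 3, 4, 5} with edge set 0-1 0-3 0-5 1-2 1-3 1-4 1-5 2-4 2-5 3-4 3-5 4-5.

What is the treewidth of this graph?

A width-3 tree decomposition is:
Bags: B1 = {0, 1, 3, 5}  B2 = {1, 3, 4, 5}  B3 = {1, 2, 4, 5}
Tree: B1–B2, B2–B3
Every bag has size at most 4, so the width is 4 − 1 = 3 and tw(G) ≤ 3. For the lower bound, the 4 vertices {1, 2, 4, 5} are pairwise adjacent, and any tree decomposition puts a clique entirely inside one bag — forcing width ≥ 3. The upper and lower bounds meet at 3, so that is the treewidth.

3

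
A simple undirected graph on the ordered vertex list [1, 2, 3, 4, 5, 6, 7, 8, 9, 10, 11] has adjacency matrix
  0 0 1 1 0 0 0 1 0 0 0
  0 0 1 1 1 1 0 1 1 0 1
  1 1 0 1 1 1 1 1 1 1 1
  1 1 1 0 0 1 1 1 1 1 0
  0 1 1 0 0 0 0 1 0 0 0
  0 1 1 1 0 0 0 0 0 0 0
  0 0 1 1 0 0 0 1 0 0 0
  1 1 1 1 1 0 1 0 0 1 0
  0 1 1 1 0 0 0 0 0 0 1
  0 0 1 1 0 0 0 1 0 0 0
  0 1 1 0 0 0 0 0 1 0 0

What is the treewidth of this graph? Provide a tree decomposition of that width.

Each bag holds 4 vertices, so the decomposition has width 3, which upper-bounds the treewidth. For the lower bound, the 4 vertices {2, 3, 9, 11} are pairwise adjacent, and any tree decomposition puts a clique entirely inside one bag — forcing width ≥ 3. Hence tw(G) = 3 exactly.

Treewidth 3.
Bags: B1 = {2, 3, 4, 9}  B2 = {2, 3, 4, 8}  B3 = {2, 3, 5, 8}  B4 = {2, 3, 4, 6}  B5 = {3, 4, 8, 10}  B6 = {2, 3, 9, 11}  B7 = {3, 4, 7, 8}  B8 = {1, 3, 4, 8}
Tree: B1–B2, B2–B3, B2–B4, B2–B5, B1–B6, B2–B7, B2–B8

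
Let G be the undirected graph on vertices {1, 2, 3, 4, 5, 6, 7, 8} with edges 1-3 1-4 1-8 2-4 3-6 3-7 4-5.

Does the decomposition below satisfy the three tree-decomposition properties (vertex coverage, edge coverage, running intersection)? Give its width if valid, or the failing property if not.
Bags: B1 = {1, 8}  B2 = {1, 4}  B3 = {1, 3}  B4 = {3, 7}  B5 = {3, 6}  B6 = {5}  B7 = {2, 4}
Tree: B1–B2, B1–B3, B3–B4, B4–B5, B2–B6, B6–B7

A tree decomposition must satisfy three properties: every vertex lies in some bag; for every edge, both endpoints lie together in some bag; and for every vertex, the bags containing it form a connected subtree. Here edge (4,5) lies in no bag, so the decomposition is invalid.

No — edge (4,5) lies in no bag.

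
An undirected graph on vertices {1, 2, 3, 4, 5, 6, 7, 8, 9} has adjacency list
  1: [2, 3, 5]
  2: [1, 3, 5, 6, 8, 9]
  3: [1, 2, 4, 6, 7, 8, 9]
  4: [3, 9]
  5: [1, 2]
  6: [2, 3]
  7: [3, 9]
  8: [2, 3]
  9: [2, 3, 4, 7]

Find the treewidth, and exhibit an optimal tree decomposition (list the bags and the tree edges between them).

Treewidth 2.
One optimal decomposition is:
Bags: B1 = {2, 3, 9}  B2 = {1, 2, 3}  B3 = {3, 4, 9}  B4 = {2, 3, 8}  B5 = {2, 3, 6}  B6 = {3, 7, 9}  B7 = {1, 2, 5}
Tree: B1–B2, B1–B3, B1–B4, B2–B5, B3–B6, B2–B7

Every bag has size at most 3, so the width is 3 − 1 = 2 and tw(G) ≤ 2. On the other hand G contains the 3-clique {2, 3, 8}. A clique must lie in a single bag of any decomposition, so no decomposition can have width below 2. Hence tw(G) = 2 exactly.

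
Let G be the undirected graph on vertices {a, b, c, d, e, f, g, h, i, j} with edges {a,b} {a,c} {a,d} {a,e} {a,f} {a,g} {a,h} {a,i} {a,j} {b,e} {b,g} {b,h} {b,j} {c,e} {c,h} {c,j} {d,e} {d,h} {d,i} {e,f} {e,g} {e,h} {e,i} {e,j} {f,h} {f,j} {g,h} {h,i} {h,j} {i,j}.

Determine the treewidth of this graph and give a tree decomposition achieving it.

The largest bag has 5 vertices, giving width 4; this decomposition certifies tw(G) ≤ 4. Conversely, {a, d, e, h, i} is a clique of size 5, and the vertices of any clique must share a bag in every tree decomposition; so some bag has ≥ 5 vertices and tw(G) ≥ 4. Combining the bounds, tw(G) = 4.

Treewidth 4.
Bags: B1 = {a, c, e, h, j}  B2 = {a, e, h, i, j}  B3 = {a, e, f, h, j}  B4 = {a, b, e, h, j}  B5 = {a, d, e, h, i}  B6 = {a, b, e, g, h}
Tree: B1–B2, B2–B3, B2–B4, B2–B5, B4–B6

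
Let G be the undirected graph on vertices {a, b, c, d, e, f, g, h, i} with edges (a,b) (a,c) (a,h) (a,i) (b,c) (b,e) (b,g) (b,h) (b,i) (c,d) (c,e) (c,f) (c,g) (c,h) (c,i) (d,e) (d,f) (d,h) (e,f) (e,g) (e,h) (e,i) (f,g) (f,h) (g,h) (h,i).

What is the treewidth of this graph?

A width-4 tree decomposition is:
Bags: B1 = {b, c, e, h, i}  B2 = {b, c, e, g, h}  B3 = {c, e, f, g, h}  B4 = {c, d, e, f, h}  B5 = {a, b, c, h, i}
Tree: B1–B2, B2–B3, B3–B4, B1–B5
Every bag has size at most 5, so the width is 5 − 1 = 4 and tw(G) ≤ 4. For the lower bound, the 5 vertices {c, d, e, f, h} are pairwise adjacent, and any tree decomposition puts a clique entirely inside one bag — forcing width ≥ 4. The upper and lower bounds meet at 4, so that is the treewidth.

4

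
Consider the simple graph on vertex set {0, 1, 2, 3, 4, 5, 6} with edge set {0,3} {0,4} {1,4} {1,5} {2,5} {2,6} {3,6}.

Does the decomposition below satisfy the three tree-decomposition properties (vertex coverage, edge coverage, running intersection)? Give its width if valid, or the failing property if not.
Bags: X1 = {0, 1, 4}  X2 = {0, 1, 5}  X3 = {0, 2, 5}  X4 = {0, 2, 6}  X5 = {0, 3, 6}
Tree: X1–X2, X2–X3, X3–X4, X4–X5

Yes; width 2.

Vertex coverage: the bags together contain {0, 1, 2, 3, 4, 5, 6}, the full vertex set. Edge coverage: each edge of G has both endpoints in at least one bag. Running intersection: for every vertex, the bags containing it form a connected subtree. All three properties hold, so this is a valid tree decomposition of width max|bag| − 1 = 2, and hence tw(G) ≤ 2.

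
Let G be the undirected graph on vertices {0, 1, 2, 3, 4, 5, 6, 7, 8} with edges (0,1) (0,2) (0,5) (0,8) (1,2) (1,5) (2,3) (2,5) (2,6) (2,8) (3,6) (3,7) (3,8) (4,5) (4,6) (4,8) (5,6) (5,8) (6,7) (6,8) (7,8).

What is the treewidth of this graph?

A width-3 tree decomposition is:
Bags: B1 = {4, 5, 6, 8}  B2 = {2, 5, 6, 8}  B3 = {2, 3, 6, 8}  B4 = {0, 2, 5, 8}  B5 = {3, 6, 7, 8}  B6 = {0, 1, 2, 5}
Tree: B1–B2, B2–B3, B2–B4, B3–B5, B4–B6
Each bag holds 4 vertices, so the decomposition has width 3, which upper-bounds the treewidth. On the other hand G contains the 4-clique {0, 2, 5, 8}. A clique must lie in a single bag of any decomposition, so no decomposition can have width below 3. Hence tw(G) = 3 exactly.

3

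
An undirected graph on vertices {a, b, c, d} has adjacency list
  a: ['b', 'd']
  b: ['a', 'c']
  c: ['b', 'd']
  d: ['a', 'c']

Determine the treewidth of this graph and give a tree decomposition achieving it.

Every bag has size at most 3, so the width is 3 − 1 = 2 and tw(G) ≤ 2. The edges b–a–d–c–b form a cycle, so G is not a tree and its treewidth is at least 2. The upper and lower bounds meet at 2, so that is the treewidth.

Treewidth 2.
Bags: B1 = {a, b, d}  B2 = {b, c, d}
Tree: B1–B2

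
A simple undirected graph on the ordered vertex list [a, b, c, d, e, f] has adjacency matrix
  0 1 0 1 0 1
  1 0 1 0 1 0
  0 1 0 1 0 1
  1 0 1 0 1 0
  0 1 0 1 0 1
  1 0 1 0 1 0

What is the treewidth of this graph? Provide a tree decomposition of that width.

Treewidth 3.
One optimal decomposition is:
Bags: B1 = {a, c, d, e}  B2 = {a, c, e, f}  B3 = {a, b, c, e}
Tree: B1–B2, B2–B3

The largest bag has 4 vertices, giving width 3; this decomposition certifies tw(G) ≤ 3. For the lower bound: the 4 vertex sets {a,d}, {c,f}, {e}, {b} are disjoint, each induces a connected subgraph, and every pair is joined by at least one edge of G. Contracting each set to a single vertex therefore yields K_{4} as a minor, and since treewidth is minor-monotone, tw(G) ≥ tw(K_{4}) = 3. Therefore the treewidth is 3.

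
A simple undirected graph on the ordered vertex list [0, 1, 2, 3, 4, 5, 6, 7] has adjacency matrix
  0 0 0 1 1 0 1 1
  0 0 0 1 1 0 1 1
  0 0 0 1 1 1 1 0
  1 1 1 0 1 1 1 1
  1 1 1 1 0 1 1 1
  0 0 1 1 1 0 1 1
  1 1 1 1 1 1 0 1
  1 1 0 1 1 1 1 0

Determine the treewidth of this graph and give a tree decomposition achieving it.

Treewidth 4.
One such decomposition:
Bags: B1 = {0, 3, 4, 6, 7}  B2 = {1, 3, 4, 6, 7}  B3 = {3, 4, 5, 6, 7}  B4 = {2, 3, 4, 5, 6}
Tree: B1–B2, B1–B3, B3–B4

Every bag has size at most 5, so the width is 5 − 1 = 4 and tw(G) ≤ 4. For the lower bound, the 5 vertices {2, 3, 4, 5, 6} are pairwise adjacent, and any tree decomposition puts a clique entirely inside one bag — forcing width ≥ 4. The upper and lower bounds meet at 4, so that is the treewidth.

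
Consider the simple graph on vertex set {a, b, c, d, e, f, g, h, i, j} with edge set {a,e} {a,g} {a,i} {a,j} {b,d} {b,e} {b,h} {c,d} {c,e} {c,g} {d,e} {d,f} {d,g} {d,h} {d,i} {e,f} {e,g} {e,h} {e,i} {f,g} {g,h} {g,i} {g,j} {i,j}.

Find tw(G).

A width-3 tree decomposition is:
Bags: B1 = {d, e, g, h}  B2 = {d, e, g, i}  B3 = {a, e, g, i}  B4 = {b, d, e, h}  B5 = {c, d, e, g}  B6 = {d, e, f, g}  B7 = {a, g, i, j}
Tree: B1–B2, B2–B3, B1–B4, B2–B5, B1–B6, B3–B7
Every bag has size at most 4, so the width is 4 − 1 = 3 and tw(G) ≤ 3. Conversely, {a, g, i, j} is a clique of size 4, and the vertices of any clique must share a bag in every tree decomposition; so some bag has ≥ 4 vertices and tw(G) ≥ 3. Hence tw(G) = 3 exactly.

3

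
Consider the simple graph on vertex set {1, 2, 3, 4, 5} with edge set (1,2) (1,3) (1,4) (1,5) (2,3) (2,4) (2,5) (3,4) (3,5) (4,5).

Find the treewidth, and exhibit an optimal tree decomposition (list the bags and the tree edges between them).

Treewidth 4.
One such decomposition:
Bags: B1 = {1, 2, 3, 4, 5}
Tree: (single bag)

With just one bag of size 5, the width is 5 − 1 = 4, so tw(G) ≤ 4. For the lower bound, the 5 vertices {1, 2, 3, 4, 5} are pairwise adjacent, and any tree decomposition puts a clique entirely inside one bag — forcing width ≥ 4. Combining the bounds, tw(G) = 4.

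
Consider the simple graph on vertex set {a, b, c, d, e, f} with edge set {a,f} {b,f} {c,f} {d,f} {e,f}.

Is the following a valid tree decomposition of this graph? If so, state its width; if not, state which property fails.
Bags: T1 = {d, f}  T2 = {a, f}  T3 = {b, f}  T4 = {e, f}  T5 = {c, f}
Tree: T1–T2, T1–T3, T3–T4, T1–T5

Yes; width 1.

Every vertex of G appears in some bag (union = {a, b, c, d, e, f}); every edge is covered by a bag; and for each vertex v the set of bags containing v is connected in the bag tree. The decomposition is therefore valid. The largest bag has 2 vertices, so the width is 1.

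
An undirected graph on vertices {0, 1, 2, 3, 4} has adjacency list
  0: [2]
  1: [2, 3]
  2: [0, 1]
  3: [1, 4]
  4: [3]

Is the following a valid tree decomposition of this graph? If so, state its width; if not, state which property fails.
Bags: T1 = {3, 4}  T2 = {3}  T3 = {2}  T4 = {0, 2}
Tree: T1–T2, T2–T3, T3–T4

No — vertex 1 appears in no bag.

A tree decomposition must satisfy three properties: every vertex lies in some bag; for every edge, both endpoints lie together in some bag; and for every vertex, the bags containing it form a connected subtree. Here vertex 1 appears in no bag, so the decomposition is invalid.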